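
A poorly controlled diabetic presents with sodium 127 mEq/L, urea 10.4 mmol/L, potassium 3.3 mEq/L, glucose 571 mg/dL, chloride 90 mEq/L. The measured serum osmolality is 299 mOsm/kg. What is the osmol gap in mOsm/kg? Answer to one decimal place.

Calculated osmolality = 2·Na + glucose/18 + urea
= 2·127 + 571/18 + 10.4
= 254 + 31.72 + 10.40
= 296.12 mOsm/kg ≈ 296.1 mOsm/kg
Osmolar gap = measured − calculated = 299 − 296.1 = 2.9 mOsm/kg

2.9 mOsm/kg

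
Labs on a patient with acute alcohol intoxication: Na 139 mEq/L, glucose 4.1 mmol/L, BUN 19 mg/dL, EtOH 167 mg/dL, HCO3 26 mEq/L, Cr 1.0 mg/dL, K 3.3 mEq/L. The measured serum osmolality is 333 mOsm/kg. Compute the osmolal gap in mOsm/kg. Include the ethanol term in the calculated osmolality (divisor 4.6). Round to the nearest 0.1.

7.8 mOsm/kg

Calculated osmolality = 2·Na + glucose + BUN/2.8 + ethanol/4.6
= 2·139 + 4.1 + 19/2.8 + 167/4.6
= 278 + 4.10 + 6.79 + 36.30
= 325.19 mOsm/kg ≈ 325.2 mOsm/kg
Osmolar gap = measured − calculated = 333 − 325.2 = 7.8 mOsm/kg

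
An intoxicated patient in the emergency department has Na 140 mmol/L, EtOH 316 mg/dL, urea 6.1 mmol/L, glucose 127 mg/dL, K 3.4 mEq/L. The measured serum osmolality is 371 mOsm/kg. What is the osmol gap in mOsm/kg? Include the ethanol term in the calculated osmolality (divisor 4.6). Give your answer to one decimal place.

Calculated osmolality = 2·Na + glucose/18 + urea + ethanol/4.6
= 2·140 + 127/18 + 6.1 + 316/4.6
= 280 + 7.06 + 6.10 + 68.70
= 361.86 mOsm/kg ≈ 361.9 mOsm/kg
Osmolar gap = measured − calculated = 371 − 361.9 = 9.1 mOsm/kg

9.1 mOsm/kg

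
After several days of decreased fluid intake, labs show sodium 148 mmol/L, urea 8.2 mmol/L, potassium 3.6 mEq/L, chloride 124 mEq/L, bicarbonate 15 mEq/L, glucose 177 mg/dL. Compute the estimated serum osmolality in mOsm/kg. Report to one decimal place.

Calculated osmolality = 2·Na + glucose/18 + urea
= 2·148 + 177/18 + 8.2
= 296 + 9.83 + 8.20
= 314.03 mOsm/kg

314.0 mOsm/kg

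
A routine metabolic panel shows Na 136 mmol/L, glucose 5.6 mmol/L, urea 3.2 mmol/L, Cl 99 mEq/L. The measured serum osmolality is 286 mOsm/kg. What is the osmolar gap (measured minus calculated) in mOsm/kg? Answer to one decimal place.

5.2 mOsm/kg

Calculated osmolality = 2·Na + glucose + urea
= 2·136 + 5.6 + 3.2
= 272 + 5.60 + 3.20
= 280.8 mOsm/kg ≈ 280.8 mOsm/kg
Osmolar gap = measured − calculated = 286 − 280.8 = 5.2 mOsm/kg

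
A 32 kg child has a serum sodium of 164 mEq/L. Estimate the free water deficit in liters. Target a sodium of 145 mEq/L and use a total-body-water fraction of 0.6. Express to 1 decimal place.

TBW = 0.6 · 32 = 19.2 L
Free water deficit = TBW · (Na/145 − 1)
= 19.2 · (164/145 − 1)
= 19.2 · 0.131
= 2.52 L

2.5 L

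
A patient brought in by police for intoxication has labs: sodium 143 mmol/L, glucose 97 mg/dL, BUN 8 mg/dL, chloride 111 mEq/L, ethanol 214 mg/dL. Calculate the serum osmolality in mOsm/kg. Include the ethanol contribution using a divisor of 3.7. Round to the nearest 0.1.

352.1 mOsm/kg

Calculated osmolality = 2·Na + glucose/18 + BUN/2.8 + ethanol/3.7
= 2·143 + 97/18 + 8/2.8 + 214/3.7
= 286 + 5.39 + 2.86 + 57.84
= 352.09 mOsm/kg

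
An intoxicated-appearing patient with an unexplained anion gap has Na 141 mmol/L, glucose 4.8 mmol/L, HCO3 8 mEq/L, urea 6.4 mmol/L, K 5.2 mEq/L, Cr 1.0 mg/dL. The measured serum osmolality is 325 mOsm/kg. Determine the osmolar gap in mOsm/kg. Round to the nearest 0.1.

31.8 mOsm/kg

Calculated osmolality = 2·Na + glucose + urea
= 2·141 + 4.8 + 6.4
= 282 + 4.80 + 6.40
= 293.2 mOsm/kg ≈ 293.2 mOsm/kg
Osmolar gap = measured − calculated = 325 − 293.2 = 31.8 mOsm/kg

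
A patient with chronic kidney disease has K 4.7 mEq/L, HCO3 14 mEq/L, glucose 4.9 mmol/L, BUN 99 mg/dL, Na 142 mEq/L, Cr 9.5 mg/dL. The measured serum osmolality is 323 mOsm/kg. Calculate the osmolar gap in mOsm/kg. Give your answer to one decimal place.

Calculated osmolality = 2·Na + glucose + BUN/2.8
= 2·142 + 4.9 + 99/2.8
= 284 + 4.90 + 35.36
= 324.26 mOsm/kg ≈ 324.3 mOsm/kg
Osmolar gap = measured − calculated = 323 − 324.3 = -1.3 mOsm/kg

-1.3 mOsm/kg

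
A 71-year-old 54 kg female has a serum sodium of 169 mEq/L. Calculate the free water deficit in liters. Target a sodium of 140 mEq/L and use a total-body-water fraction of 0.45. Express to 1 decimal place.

TBW = 0.45 · 54 = 24.3 L
Free water deficit = TBW · (Na/140 − 1)
= 24.3 · (169/140 − 1)
= 24.3 · 0.2071
= 5.03 L

5.0 L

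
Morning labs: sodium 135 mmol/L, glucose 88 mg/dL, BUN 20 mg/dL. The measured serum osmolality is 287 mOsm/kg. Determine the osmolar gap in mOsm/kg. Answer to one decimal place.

5.0 mOsm/kg

Calculated osmolality = 2·Na + glucose/18 + BUN/2.8
= 2·135 + 88/18 + 20/2.8
= 270 + 4.89 + 7.14
= 282.03 mOsm/kg ≈ 282.0 mOsm/kg
Osmolar gap = measured − calculated = 287 − 282.0 = 5.0 mOsm/kg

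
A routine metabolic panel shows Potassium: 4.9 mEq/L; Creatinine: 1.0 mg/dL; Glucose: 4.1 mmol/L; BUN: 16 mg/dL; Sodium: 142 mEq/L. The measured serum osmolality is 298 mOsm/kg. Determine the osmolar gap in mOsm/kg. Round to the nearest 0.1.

4.2 mOsm/kg

Calculated osmolality = 2·Na + glucose + BUN/2.8
= 2·142 + 4.1 + 16/2.8
= 284 + 4.10 + 5.71
= 293.81 mOsm/kg ≈ 293.8 mOsm/kg
Osmolar gap = measured − calculated = 298 − 293.8 = 4.2 mOsm/kg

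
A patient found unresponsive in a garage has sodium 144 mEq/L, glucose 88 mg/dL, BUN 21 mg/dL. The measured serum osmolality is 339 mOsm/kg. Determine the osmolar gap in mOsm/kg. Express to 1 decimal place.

38.6 mOsm/kg

Calculated osmolality = 2·Na + glucose/18 + BUN/2.8
= 2·144 + 88/18 + 21/2.8
= 288 + 4.89 + 7.50
= 300.39 mOsm/kg ≈ 300.4 mOsm/kg
Osmolar gap = measured − calculated = 339 − 300.4 = 38.6 mOsm/kg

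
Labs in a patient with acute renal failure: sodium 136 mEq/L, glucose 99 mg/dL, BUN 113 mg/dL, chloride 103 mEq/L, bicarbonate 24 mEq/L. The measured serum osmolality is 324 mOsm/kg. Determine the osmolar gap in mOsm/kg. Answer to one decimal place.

6.1 mOsm/kg

Calculated osmolality = 2·Na + glucose/18 + BUN/2.8
= 2·136 + 99/18 + 113/2.8
= 272 + 5.50 + 40.36
= 317.86 mOsm/kg ≈ 317.9 mOsm/kg
Osmolar gap = measured − calculated = 324 − 317.9 = 6.1 mOsm/kg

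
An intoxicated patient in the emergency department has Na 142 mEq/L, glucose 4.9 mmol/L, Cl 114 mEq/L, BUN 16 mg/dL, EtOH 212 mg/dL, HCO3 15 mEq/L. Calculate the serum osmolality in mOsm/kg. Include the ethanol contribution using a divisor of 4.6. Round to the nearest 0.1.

340.7 mOsm/kg

Calculated osmolality = 2·Na + glucose + BUN/2.8 + ethanol/4.6
= 2·142 + 4.9 + 16/2.8 + 212/4.6
= 284 + 4.90 + 5.71 + 46.09
= 340.7 mOsm/kg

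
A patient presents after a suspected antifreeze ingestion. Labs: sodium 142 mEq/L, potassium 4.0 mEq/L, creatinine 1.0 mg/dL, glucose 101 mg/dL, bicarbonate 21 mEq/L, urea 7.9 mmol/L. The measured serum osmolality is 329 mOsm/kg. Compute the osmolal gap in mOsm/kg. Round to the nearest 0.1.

Calculated osmolality = 2·Na + glucose/18 + urea
= 2·142 + 101/18 + 7.9
= 284 + 5.61 + 7.90
= 297.51 mOsm/kg ≈ 297.5 mOsm/kg
Osmolar gap = measured − calculated = 329 − 297.5 = 31.5 mOsm/kg

31.5 mOsm/kg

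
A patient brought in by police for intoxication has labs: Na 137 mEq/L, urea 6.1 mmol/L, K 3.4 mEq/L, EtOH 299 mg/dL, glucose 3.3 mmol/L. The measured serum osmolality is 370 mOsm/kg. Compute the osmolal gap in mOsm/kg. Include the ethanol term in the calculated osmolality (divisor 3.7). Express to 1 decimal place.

Calculated osmolality = 2·Na + glucose + urea + ethanol/3.7
= 2·137 + 3.3 + 6.1 + 299/3.7
= 274 + 3.30 + 6.10 + 80.81
= 364.21 mOsm/kg ≈ 364.2 mOsm/kg
Osmolar gap = measured − calculated = 370 − 364.2 = 5.8 mOsm/kg

5.8 mOsm/kg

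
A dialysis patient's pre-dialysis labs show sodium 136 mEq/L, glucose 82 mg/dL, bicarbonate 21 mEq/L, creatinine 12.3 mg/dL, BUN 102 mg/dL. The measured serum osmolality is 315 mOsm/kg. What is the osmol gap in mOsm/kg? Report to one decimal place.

Calculated osmolality = 2·Na + glucose/18 + BUN/2.8
= 2·136 + 82/18 + 102/2.8
= 272 + 4.56 + 36.43
= 312.99 mOsm/kg ≈ 313.0 mOsm/kg
Osmolar gap = measured − calculated = 315 − 313.0 = 2.0 mOsm/kg

2.0 mOsm/kg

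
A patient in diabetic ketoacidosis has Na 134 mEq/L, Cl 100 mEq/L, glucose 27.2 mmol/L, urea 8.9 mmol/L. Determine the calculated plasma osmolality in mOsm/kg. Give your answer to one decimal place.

Calculated osmolality = 2·Na + glucose + urea
= 2·134 + 27.2 + 8.9
= 268 + 27.20 + 8.90
= 304.1 mOsm/kg

304.1 mOsm/kg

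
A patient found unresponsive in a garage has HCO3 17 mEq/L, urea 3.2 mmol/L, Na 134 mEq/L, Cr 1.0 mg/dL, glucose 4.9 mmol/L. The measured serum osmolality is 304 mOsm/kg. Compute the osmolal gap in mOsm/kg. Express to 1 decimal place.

Calculated osmolality = 2·Na + glucose + urea
= 2·134 + 4.9 + 3.2
= 268 + 4.90 + 3.20
= 276.1 mOsm/kg ≈ 276.1 mOsm/kg
Osmolar gap = measured − calculated = 304 − 276.1 = 27.9 mOsm/kg

27.9 mOsm/kg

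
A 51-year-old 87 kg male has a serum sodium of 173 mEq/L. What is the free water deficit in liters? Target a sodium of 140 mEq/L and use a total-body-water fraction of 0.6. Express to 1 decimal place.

TBW = 0.6 · 87 = 52.2 L
Free water deficit = TBW · (Na/140 − 1)
= 52.2 · (173/140 − 1)
= 52.2 · 0.2357
= 12.3 L

12.3 L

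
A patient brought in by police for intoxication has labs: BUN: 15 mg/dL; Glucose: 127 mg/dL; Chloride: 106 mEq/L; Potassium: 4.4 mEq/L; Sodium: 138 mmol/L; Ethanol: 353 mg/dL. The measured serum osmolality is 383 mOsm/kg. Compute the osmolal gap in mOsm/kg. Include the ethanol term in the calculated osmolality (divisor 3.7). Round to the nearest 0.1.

-0.8 mOsm/kg

Calculated osmolality = 2·Na + glucose/18 + BUN/2.8 + ethanol/3.7
= 2·138 + 127/18 + 15/2.8 + 353/3.7
= 276 + 7.06 + 5.36 + 95.41
= 383.83 mOsm/kg ≈ 383.8 mOsm/kg
Osmolar gap = measured − calculated = 383 − 383.8 = -0.8 mOsm/kg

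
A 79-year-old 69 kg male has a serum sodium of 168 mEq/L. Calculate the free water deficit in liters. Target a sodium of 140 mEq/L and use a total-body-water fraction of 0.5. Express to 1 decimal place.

TBW = 0.5 · 69 = 34.5 L
Free water deficit = TBW · (Na/140 − 1)
= 34.5 · (168/140 − 1)
= 34.5 · 0.2
= 6.9 L

6.9 L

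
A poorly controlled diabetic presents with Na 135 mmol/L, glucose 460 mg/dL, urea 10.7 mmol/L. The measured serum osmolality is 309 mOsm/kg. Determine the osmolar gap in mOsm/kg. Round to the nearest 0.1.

Calculated osmolality = 2·Na + glucose/18 + urea
= 2·135 + 460/18 + 10.7
= 270 + 25.56 + 10.70
= 306.26 mOsm/kg ≈ 306.3 mOsm/kg
Osmolar gap = measured − calculated = 309 − 306.3 = 2.7 mOsm/kg

2.7 mOsm/kg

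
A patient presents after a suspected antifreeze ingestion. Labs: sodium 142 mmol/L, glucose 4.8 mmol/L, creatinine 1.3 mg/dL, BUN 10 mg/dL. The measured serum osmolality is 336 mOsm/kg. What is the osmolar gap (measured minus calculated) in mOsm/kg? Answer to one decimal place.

43.6 mOsm/kg

Calculated osmolality = 2·Na + glucose + BUN/2.8
= 2·142 + 4.8 + 10/2.8
= 284 + 4.80 + 3.57
= 292.37 mOsm/kg ≈ 292.4 mOsm/kg
Osmolar gap = measured − calculated = 336 − 292.4 = 43.6 mOsm/kg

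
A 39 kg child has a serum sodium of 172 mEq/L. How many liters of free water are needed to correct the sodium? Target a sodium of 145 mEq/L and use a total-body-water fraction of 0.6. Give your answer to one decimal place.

TBW = 0.6 · 39 = 23.4 L
Free water deficit = TBW · (Na/145 − 1)
= 23.4 · (172/145 − 1)
= 23.4 · 0.1862
= 4.36 L

4.4 L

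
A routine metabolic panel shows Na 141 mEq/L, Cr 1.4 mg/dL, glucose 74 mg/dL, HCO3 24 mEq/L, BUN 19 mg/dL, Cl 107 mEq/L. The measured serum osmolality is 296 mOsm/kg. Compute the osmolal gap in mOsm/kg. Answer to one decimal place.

Calculated osmolality = 2·Na + glucose/18 + BUN/2.8
= 2·141 + 74/18 + 19/2.8
= 282 + 4.11 + 6.79
= 292.9 mOsm/kg ≈ 292.9 mOsm/kg
Osmolar gap = measured − calculated = 296 − 292.9 = 3.1 mOsm/kg

3.1 mOsm/kg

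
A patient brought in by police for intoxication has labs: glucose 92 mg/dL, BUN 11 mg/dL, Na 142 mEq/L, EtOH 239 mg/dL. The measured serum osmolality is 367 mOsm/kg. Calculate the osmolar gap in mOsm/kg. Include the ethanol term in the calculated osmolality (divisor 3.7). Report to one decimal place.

9.4 mOsm/kg

Calculated osmolality = 2·Na + glucose/18 + BUN/2.8 + ethanol/3.7
= 2·142 + 92/18 + 11/2.8 + 239/3.7
= 284 + 5.11 + 3.93 + 64.59
= 357.63 mOsm/kg ≈ 357.6 mOsm/kg
Osmolar gap = measured − calculated = 367 − 357.6 = 9.4 mOsm/kg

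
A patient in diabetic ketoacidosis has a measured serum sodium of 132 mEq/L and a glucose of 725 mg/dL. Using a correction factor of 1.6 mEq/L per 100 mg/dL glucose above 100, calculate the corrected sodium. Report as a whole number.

Corrected Na = measured Na + 1.6 · (glucose − 100)/100
= 132 + 1.6 · (725 − 100)/100
= 132 + 10
= 142 mEq/L

142 mEq/L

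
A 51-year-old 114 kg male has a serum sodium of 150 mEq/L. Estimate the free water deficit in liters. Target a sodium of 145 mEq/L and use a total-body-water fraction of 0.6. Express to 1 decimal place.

2.4 L

TBW = 0.6 · 114 = 68.4 L
Free water deficit = TBW · (Na/145 − 1)
= 68.4 · (150/145 − 1)
= 68.4 · 0.0345
= 2.36 L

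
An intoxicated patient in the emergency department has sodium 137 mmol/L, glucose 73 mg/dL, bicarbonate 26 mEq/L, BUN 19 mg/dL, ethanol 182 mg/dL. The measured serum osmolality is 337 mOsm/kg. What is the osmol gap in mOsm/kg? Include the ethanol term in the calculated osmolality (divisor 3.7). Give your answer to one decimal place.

Calculated osmolality = 2·Na + glucose/18 + BUN/2.8 + ethanol/3.7
= 2·137 + 73/18 + 19/2.8 + 182/3.7
= 274 + 4.06 + 6.79 + 49.19
= 334.04 mOsm/kg ≈ 334.0 mOsm/kg
Osmolar gap = measured − calculated = 337 − 334.0 = 3.0 mOsm/kg

3.0 mOsm/kg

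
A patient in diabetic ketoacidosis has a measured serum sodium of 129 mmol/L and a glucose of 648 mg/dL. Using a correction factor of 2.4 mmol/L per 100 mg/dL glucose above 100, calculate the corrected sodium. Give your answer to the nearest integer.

Corrected Na = measured Na + 2.4 · (glucose − 100)/100
= 129 + 2.4 · (648 − 100)/100
= 129 + 13.2
= 142.2 mmol/L

142 mmol/L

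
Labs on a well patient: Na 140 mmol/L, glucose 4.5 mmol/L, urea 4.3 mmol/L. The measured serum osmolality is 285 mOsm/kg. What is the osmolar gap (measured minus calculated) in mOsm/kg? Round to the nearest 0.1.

Calculated osmolality = 2·Na + glucose + urea
= 2·140 + 4.5 + 4.3
= 280 + 4.50 + 4.30
= 288.8 mOsm/kg ≈ 288.8 mOsm/kg
Osmolar gap = measured − calculated = 285 − 288.8 = -3.8 mOsm/kg

-3.8 mOsm/kg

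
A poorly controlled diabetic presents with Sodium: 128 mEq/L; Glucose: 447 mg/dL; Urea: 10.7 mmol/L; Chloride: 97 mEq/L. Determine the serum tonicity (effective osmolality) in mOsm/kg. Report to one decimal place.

280.8 mOsm/kg

Effective osmolality excludes urea (freely permeant across cell membranes):
2·Na + glucose/18
= 2·128 + 447/18
= 256 + 24.83
= 280.83 mOsm/kg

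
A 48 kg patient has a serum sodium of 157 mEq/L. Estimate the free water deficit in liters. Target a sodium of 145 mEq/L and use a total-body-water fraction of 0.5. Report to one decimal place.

2.0 L

TBW = 0.5 · 48 = 24 L
Free water deficit = TBW · (Na/145 − 1)
= 24 · (157/145 − 1)
= 24 · 0.0828
= 1.99 L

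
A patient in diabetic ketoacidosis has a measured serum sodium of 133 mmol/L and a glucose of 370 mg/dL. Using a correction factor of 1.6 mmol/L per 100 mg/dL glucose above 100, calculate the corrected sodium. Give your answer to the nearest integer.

137 mmol/L

Corrected Na = measured Na + 1.6 · (glucose − 100)/100
= 133 + 1.6 · (370 − 100)/100
= 133 + 4.3
= 137.3 mmol/L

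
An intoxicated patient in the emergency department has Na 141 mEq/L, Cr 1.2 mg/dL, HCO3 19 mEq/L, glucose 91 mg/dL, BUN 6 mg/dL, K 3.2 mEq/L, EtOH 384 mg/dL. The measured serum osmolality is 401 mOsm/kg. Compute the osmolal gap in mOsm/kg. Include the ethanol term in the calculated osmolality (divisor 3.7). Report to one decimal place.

8.0 mOsm/kg

Calculated osmolality = 2·Na + glucose/18 + BUN/2.8 + ethanol/3.7
= 2·141 + 91/18 + 6/2.8 + 384/3.7
= 282 + 5.06 + 2.14 + 103.78
= 392.98 mOsm/kg ≈ 393.0 mOsm/kg
Osmolar gap = measured − calculated = 401 − 393.0 = 8.0 mOsm/kg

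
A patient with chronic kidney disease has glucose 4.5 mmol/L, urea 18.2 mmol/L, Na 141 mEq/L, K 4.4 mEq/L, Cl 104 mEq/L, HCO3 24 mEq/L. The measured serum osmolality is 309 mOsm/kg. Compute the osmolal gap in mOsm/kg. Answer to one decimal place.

Calculated osmolality = 2·Na + glucose + urea
= 2·141 + 4.5 + 18.2
= 282 + 4.50 + 18.20
= 304.7 mOsm/kg ≈ 304.7 mOsm/kg
Osmolar gap = measured − calculated = 309 − 304.7 = 4.3 mOsm/kg

4.3 mOsm/kg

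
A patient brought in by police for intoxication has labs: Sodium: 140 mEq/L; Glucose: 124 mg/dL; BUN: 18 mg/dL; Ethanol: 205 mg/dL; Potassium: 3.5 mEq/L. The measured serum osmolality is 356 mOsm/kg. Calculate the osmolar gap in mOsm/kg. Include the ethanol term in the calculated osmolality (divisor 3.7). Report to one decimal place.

Calculated osmolality = 2·Na + glucose/18 + BUN/2.8 + ethanol/3.7
= 2·140 + 124/18 + 18/2.8 + 205/3.7
= 280 + 6.89 + 6.43 + 55.41
= 348.73 mOsm/kg ≈ 348.7 mOsm/kg
Osmolar gap = measured − calculated = 356 − 348.7 = 7.3 mOsm/kg

7.3 mOsm/kg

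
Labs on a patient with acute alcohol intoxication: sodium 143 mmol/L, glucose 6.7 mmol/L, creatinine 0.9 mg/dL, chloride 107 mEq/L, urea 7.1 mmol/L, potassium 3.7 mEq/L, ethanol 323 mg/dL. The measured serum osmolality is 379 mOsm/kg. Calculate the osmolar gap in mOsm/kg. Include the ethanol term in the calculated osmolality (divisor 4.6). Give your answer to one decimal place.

Calculated osmolality = 2·Na + glucose + urea + ethanol/4.6
= 2·143 + 6.7 + 7.1 + 323/4.6
= 286 + 6.70 + 7.10 + 70.22
= 370.02 mOsm/kg ≈ 370.0 mOsm/kg
Osmolar gap = measured − calculated = 379 − 370.0 = 9.0 mOsm/kg

9.0 mOsm/kg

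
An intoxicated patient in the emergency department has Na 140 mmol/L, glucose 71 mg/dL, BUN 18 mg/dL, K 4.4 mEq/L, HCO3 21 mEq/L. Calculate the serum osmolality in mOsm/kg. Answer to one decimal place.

290.4 mOsm/kg

Calculated osmolality = 2·Na + glucose/18 + BUN/2.8
= 2·140 + 71/18 + 18/2.8
= 280 + 3.94 + 6.43
= 290.37 mOsm/kg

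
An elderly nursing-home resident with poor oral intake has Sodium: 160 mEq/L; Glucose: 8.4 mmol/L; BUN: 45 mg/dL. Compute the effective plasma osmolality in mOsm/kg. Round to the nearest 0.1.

Effective osmolality excludes urea (freely permeant across cell membranes):
2·Na + glucose
= 2·160 + 8.4
= 320 + 8.4
= 328.4 mOsm/kg

328.4 mOsm/kg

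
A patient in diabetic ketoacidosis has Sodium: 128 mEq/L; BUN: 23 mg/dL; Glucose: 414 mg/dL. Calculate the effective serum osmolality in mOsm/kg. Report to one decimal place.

Effective osmolality excludes urea (freely permeant across cell membranes):
2·Na + glucose/18
= 2·128 + 414/18
= 256 + 23
= 279 mOsm/kg

279.0 mOsm/kg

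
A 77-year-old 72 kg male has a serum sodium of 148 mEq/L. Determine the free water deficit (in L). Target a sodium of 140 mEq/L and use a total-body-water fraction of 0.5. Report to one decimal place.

TBW = 0.5 · 72 = 36 L
Free water deficit = TBW · (Na/140 − 1)
= 36 · (148/140 − 1)
= 36 · 0.0571
= 2.06 L

2.1 L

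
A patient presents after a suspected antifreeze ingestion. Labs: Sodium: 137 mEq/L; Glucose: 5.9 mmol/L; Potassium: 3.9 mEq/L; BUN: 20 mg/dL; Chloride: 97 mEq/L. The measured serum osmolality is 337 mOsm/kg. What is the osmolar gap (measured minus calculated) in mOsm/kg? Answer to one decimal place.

50.0 mOsm/kg

Calculated osmolality = 2·Na + glucose + BUN/2.8
= 2·137 + 5.9 + 20/2.8
= 274 + 5.90 + 7.14
= 287.04 mOsm/kg ≈ 287.0 mOsm/kg
Osmolar gap = measured − calculated = 337 − 287.0 = 50.0 mOsm/kg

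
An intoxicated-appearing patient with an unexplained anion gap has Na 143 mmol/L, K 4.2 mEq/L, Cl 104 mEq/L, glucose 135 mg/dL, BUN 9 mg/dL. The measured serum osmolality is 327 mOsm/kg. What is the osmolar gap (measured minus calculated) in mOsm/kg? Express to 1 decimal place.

Calculated osmolality = 2·Na + glucose/18 + BUN/2.8
= 2·143 + 135/18 + 9/2.8
= 286 + 7.50 + 3.21
= 296.71 mOsm/kg ≈ 296.7 mOsm/kg
Osmolar gap = measured − calculated = 327 − 296.7 = 30.3 mOsm/kg

30.3 mOsm/kg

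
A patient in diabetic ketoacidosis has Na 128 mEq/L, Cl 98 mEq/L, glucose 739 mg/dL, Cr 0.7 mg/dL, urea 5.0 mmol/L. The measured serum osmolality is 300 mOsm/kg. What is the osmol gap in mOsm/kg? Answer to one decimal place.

Calculated osmolality = 2·Na + glucose/18 + urea
= 2·128 + 739/18 + 5
= 256 + 41.06 + 5
= 302.06 mOsm/kg ≈ 302.1 mOsm/kg
Osmolar gap = measured − calculated = 300 − 302.1 = -2.1 mOsm/kg

-2.1 mOsm/kg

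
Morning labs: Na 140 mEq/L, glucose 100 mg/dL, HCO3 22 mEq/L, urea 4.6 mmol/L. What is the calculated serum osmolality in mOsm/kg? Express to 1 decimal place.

Calculated osmolality = 2·Na + glucose/18 + urea
= 2·140 + 100/18 + 4.6
= 280 + 5.56 + 4.60
= 290.16 mOsm/kg

290.2 mOsm/kg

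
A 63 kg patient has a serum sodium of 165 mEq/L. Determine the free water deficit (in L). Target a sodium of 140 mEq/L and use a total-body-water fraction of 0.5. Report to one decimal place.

5.6 L

TBW = 0.5 · 63 = 31.5 L
Free water deficit = TBW · (Na/140 − 1)
= 31.5 · (165/140 − 1)
= 31.5 · 0.1786
= 5.63 L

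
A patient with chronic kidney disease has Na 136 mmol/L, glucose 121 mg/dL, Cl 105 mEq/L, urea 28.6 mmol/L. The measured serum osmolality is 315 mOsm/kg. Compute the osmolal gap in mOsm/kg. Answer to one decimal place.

Calculated osmolality = 2·Na + glucose/18 + urea
= 2·136 + 121/18 + 28.6
= 272 + 6.72 + 28.60
= 307.32 mOsm/kg ≈ 307.3 mOsm/kg
Osmolar gap = measured − calculated = 315 − 307.3 = 7.7 mOsm/kg

7.7 mOsm/kg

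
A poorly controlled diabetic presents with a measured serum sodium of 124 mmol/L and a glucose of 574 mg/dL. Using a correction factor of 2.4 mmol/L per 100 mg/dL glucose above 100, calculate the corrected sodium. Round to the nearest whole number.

Corrected Na = measured Na + 2.4 · (glucose − 100)/100
= 124 + 2.4 · (574 − 100)/100
= 124 + 11.4
= 135.4 mmol/L

135 mmol/L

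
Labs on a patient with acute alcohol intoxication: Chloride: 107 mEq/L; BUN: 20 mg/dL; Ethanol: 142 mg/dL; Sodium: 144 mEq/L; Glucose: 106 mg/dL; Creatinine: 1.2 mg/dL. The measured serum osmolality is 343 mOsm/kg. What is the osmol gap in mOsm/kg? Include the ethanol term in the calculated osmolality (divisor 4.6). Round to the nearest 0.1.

11.1 mOsm/kg

Calculated osmolality = 2·Na + glucose/18 + BUN/2.8 + ethanol/4.6
= 2·144 + 106/18 + 20/2.8 + 142/4.6
= 288 + 5.89 + 7.14 + 30.87
= 331.9 mOsm/kg ≈ 331.9 mOsm/kg
Osmolar gap = measured − calculated = 343 − 331.9 = 11.1 mOsm/kg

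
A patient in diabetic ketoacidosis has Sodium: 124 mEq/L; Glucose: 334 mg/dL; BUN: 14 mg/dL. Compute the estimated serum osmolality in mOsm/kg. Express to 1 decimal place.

Calculated osmolality = 2·Na + glucose/18 + BUN/2.8
= 2·124 + 334/18 + 14/2.8
= 248 + 18.56 + 5
= 271.56 mOsm/kg

271.6 mOsm/kg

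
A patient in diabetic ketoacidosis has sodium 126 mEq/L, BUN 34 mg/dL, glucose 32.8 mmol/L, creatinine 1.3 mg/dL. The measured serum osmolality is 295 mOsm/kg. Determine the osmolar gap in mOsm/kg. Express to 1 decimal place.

-1.9 mOsm/kg

Calculated osmolality = 2·Na + glucose + BUN/2.8
= 2·126 + 32.8 + 34/2.8
= 252 + 32.80 + 12.14
= 296.94 mOsm/kg ≈ 296.9 mOsm/kg
Osmolar gap = measured − calculated = 295 − 296.9 = -1.9 mOsm/kg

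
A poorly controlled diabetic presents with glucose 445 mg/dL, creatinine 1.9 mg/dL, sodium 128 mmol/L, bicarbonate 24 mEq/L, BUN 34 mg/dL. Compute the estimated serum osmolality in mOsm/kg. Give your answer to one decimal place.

292.9 mOsm/kg

Calculated osmolality = 2·Na + glucose/18 + BUN/2.8
= 2·128 + 445/18 + 34/2.8
= 256 + 24.72 + 12.14
= 292.86 mOsm/kg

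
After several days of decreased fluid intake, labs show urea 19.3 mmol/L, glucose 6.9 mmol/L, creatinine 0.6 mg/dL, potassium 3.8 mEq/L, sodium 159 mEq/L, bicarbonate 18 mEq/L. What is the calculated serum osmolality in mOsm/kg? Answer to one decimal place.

344.2 mOsm/kg

Calculated osmolality = 2·Na + glucose + urea
= 2·159 + 6.9 + 19.3
= 318 + 6.90 + 19.30
= 344.2 mOsm/kg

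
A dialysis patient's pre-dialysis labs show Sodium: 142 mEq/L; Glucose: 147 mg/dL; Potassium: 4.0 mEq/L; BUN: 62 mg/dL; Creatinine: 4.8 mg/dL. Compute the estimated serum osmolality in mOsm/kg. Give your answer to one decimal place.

Calculated osmolality = 2·Na + glucose/18 + BUN/2.8
= 2·142 + 147/18 + 62/2.8
= 284 + 8.17 + 22.14
= 314.31 mOsm/kg

314.3 mOsm/kg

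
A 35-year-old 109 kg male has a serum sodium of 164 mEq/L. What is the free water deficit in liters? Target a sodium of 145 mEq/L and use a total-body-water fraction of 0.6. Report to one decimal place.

8.6 L

TBW = 0.6 · 109 = 65.4 L
Free water deficit = TBW · (Na/145 − 1)
= 65.4 · (164/145 − 1)
= 65.4 · 0.131
= 8.57 L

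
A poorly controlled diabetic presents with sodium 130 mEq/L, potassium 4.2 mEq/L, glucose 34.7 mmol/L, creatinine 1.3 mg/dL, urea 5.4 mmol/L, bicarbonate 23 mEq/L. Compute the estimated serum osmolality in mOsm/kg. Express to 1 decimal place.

Calculated osmolality = 2·Na + glucose + urea
= 2·130 + 34.7 + 5.4
= 260 + 34.70 + 5.40
= 300.1 mOsm/kg

300.1 mOsm/kg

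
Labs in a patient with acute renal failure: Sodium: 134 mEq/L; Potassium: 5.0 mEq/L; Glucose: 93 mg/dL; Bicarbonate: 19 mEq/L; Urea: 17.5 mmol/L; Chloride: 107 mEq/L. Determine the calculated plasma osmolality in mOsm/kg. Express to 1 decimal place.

Calculated osmolality = 2·Na + glucose/18 + urea
= 2·134 + 93/18 + 17.5
= 268 + 5.17 + 17.50
= 290.67 mOsm/kg

290.7 mOsm/kg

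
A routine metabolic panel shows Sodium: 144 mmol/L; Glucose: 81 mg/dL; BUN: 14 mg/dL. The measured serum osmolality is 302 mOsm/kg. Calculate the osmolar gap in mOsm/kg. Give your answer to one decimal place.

4.5 mOsm/kg

Calculated osmolality = 2·Na + glucose/18 + BUN/2.8
= 2·144 + 81/18 + 14/2.8
= 288 + 4.50 + 5
= 297.5 mOsm/kg ≈ 297.5 mOsm/kg
Osmolar gap = measured − calculated = 302 − 297.5 = 4.5 mOsm/kg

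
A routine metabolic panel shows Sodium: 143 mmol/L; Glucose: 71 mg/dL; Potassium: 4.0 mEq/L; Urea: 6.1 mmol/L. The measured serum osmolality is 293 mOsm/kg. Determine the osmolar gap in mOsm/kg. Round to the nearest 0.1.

-3.0 mOsm/kg

Calculated osmolality = 2·Na + glucose/18 + urea
= 2·143 + 71/18 + 6.1
= 286 + 3.94 + 6.10
= 296.04 mOsm/kg ≈ 296.0 mOsm/kg
Osmolar gap = measured − calculated = 293 − 296.0 = -3.0 mOsm/kg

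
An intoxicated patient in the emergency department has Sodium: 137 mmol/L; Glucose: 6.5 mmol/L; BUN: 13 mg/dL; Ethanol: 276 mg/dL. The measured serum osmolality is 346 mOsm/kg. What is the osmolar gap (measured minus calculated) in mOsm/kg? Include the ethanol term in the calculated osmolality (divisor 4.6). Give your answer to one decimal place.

Calculated osmolality = 2·Na + glucose + BUN/2.8 + ethanol/4.6
= 2·137 + 6.5 + 13/2.8 + 276/4.6
= 274 + 6.50 + 4.64 + 60
= 345.14 mOsm/kg ≈ 345.1 mOsm/kg
Osmolar gap = measured − calculated = 346 − 345.1 = 0.9 mOsm/kg

0.9 mOsm/kg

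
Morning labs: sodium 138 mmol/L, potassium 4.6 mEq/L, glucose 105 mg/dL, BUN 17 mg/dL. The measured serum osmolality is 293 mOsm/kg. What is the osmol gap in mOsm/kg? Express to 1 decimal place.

5.1 mOsm/kg

Calculated osmolality = 2·Na + glucose/18 + BUN/2.8
= 2·138 + 105/18 + 17/2.8
= 276 + 5.83 + 6.07
= 287.9 mOsm/kg ≈ 287.9 mOsm/kg
Osmolar gap = measured − calculated = 293 − 287.9 = 5.1 mOsm/kg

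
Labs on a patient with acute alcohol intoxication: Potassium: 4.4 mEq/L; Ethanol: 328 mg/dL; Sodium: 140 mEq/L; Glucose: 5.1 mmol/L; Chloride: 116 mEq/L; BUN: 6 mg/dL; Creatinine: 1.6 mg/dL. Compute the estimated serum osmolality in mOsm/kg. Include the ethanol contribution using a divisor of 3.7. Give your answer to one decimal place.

375.9 mOsm/kg

Calculated osmolality = 2·Na + glucose + BUN/2.8 + ethanol/3.7
= 2·140 + 5.1 + 6/2.8 + 328/3.7
= 280 + 5.10 + 2.14 + 88.65
= 375.89 mOsm/kg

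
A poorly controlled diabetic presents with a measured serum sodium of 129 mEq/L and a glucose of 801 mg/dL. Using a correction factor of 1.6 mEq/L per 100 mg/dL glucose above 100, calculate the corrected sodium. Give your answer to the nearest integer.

140 mEq/L

Corrected Na = measured Na + 1.6 · (glucose − 100)/100
= 129 + 1.6 · (801 − 100)/100
= 129 + 11.2
= 140.2 mEq/L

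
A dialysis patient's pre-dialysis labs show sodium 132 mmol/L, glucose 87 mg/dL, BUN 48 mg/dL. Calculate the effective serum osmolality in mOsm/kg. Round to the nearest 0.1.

268.8 mOsm/kg

Effective osmolality excludes urea (freely permeant across cell membranes):
2·Na + glucose/18
= 2·132 + 87/18
= 264 + 4.83
= 268.83 mOsm/kg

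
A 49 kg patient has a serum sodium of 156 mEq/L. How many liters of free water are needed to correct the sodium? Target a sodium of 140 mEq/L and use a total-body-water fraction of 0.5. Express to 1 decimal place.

2.8 L

TBW = 0.5 · 49 = 24.5 L
Free water deficit = TBW · (Na/140 − 1)
= 24.5 · (156/140 − 1)
= 24.5 · 0.1143
= 2.8 L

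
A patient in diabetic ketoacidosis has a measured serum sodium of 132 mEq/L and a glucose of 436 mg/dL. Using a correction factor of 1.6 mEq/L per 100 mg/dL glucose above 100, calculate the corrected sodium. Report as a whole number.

137 mEq/L

Corrected Na = measured Na + 1.6 · (glucose − 100)/100
= 132 + 1.6 · (436 − 100)/100
= 132 + 5.4
= 137.4 mEq/L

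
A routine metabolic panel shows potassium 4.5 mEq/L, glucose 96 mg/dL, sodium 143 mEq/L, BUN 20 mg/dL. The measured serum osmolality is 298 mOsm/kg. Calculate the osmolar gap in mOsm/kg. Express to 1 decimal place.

Calculated osmolality = 2·Na + glucose/18 + BUN/2.8
= 2·143 + 96/18 + 20/2.8
= 286 + 5.33 + 7.14
= 298.47 mOsm/kg ≈ 298.5 mOsm/kg
Osmolar gap = measured − calculated = 298 − 298.5 = -0.5 mOsm/kg

-0.5 mOsm/kg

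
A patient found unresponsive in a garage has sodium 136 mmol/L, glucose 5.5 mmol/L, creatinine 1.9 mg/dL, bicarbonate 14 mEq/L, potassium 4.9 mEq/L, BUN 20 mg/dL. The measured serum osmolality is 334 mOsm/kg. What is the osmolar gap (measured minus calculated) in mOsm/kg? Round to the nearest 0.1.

Calculated osmolality = 2·Na + glucose + BUN/2.8
= 2·136 + 5.5 + 20/2.8
= 272 + 5.50 + 7.14
= 284.64 mOsm/kg ≈ 284.6 mOsm/kg
Osmolar gap = measured − calculated = 334 − 284.6 = 49.4 mOsm/kg

49.4 mOsm/kg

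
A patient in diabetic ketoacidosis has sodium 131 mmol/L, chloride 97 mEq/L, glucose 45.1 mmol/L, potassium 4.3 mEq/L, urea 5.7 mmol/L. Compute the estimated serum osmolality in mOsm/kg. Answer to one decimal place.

Calculated osmolality = 2·Na + glucose + urea
= 2·131 + 45.1 + 5.7
= 262 + 45.10 + 5.70
= 312.8 mOsm/kg

312.8 mOsm/kg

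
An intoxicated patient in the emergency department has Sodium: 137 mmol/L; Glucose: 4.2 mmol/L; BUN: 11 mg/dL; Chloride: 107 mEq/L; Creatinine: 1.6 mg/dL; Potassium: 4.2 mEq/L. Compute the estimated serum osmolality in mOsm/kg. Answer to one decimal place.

Calculated osmolality = 2·Na + glucose + BUN/2.8
= 2·137 + 4.2 + 11/2.8
= 274 + 4.20 + 3.93
= 282.13 mOsm/kg

282.1 mOsm/kg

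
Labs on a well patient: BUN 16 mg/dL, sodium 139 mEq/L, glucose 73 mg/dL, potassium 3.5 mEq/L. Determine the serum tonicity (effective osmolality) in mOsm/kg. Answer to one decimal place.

Effective osmolality excludes urea (freely permeant across cell membranes):
2·Na + glucose/18
= 2·139 + 73/18
= 278 + 4.06
= 282.06 mOsm/kg

282.1 mOsm/kg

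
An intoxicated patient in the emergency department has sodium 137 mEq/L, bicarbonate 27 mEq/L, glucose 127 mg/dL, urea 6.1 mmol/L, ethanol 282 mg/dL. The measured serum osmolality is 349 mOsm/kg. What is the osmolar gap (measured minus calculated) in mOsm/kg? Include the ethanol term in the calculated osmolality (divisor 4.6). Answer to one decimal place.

Calculated osmolality = 2·Na + glucose/18 + urea + ethanol/4.6
= 2·137 + 127/18 + 6.1 + 282/4.6
= 274 + 7.06 + 6.10 + 61.30
= 348.46 mOsm/kg ≈ 348.5 mOsm/kg
Osmolar gap = measured − calculated = 349 − 348.5 = 0.5 mOsm/kg

0.5 mOsm/kg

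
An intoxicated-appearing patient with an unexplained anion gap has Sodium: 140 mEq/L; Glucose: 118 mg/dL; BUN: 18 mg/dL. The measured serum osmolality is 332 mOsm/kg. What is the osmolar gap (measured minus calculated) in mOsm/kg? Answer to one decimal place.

39.0 mOsm/kg

Calculated osmolality = 2·Na + glucose/18 + BUN/2.8
= 2·140 + 118/18 + 18/2.8
= 280 + 6.56 + 6.43
= 292.99 mOsm/kg ≈ 293.0 mOsm/kg
Osmolar gap = measured − calculated = 332 − 293.0 = 39.0 mOsm/kg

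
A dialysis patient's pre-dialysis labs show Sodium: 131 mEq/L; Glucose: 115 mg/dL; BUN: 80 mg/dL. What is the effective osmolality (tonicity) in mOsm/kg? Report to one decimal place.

Effective osmolality excludes urea (freely permeant across cell membranes):
2·Na + glucose/18
= 2·131 + 115/18
= 262 + 6.39
= 268.39 mOsm/kg

268.4 mOsm/kg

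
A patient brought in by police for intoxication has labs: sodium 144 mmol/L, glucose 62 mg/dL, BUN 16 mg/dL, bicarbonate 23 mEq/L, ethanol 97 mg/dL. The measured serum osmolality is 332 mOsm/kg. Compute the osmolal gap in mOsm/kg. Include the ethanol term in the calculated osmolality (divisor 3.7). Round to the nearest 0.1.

Calculated osmolality = 2·Na + glucose/18 + BUN/2.8 + ethanol/3.7
= 2·144 + 62/18 + 16/2.8 + 97/3.7
= 288 + 3.44 + 5.71 + 26.22
= 323.37 mOsm/kg ≈ 323.4 mOsm/kg
Osmolar gap = measured − calculated = 332 − 323.4 = 8.6 mOsm/kg

8.6 mOsm/kg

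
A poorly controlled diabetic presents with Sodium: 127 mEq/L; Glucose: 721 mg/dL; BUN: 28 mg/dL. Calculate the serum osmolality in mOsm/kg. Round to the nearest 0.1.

304.1 mOsm/kg

Calculated osmolality = 2·Na + glucose/18 + BUN/2.8
= 2·127 + 721/18 + 28/2.8
= 254 + 40.06 + 10
= 304.06 mOsm/kg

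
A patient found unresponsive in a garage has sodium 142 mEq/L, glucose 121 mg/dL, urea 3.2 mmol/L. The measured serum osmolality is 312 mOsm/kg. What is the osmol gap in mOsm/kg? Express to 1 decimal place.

18.1 mOsm/kg

Calculated osmolality = 2·Na + glucose/18 + urea
= 2·142 + 121/18 + 3.2
= 284 + 6.72 + 3.20
= 293.92 mOsm/kg ≈ 293.9 mOsm/kg
Osmolar gap = measured − calculated = 312 − 293.9 = 18.1 mOsm/kg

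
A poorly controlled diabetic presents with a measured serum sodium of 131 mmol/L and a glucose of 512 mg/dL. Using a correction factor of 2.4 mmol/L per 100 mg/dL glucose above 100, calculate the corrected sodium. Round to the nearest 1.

141 mmol/L

Corrected Na = measured Na + 2.4 · (glucose − 100)/100
= 131 + 2.4 · (512 − 100)/100
= 131 + 9.9
= 140.9 mmol/L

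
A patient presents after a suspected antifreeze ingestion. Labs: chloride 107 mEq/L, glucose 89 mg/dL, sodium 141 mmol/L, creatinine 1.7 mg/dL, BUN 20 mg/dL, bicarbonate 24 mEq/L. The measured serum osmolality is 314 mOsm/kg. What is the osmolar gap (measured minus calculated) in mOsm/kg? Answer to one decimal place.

Calculated osmolality = 2·Na + glucose/18 + BUN/2.8
= 2·141 + 89/18 + 20/2.8
= 282 + 4.94 + 7.14
= 294.08 mOsm/kg ≈ 294.1 mOsm/kg
Osmolar gap = measured − calculated = 314 − 294.1 = 19.9 mOsm/kg

19.9 mOsm/kg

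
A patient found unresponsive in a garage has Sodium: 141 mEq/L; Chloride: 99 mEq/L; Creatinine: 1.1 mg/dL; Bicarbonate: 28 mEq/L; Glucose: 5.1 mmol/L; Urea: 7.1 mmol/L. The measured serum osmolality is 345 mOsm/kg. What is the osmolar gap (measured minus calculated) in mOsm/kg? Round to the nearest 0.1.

Calculated osmolality = 2·Na + glucose + urea
= 2·141 + 5.1 + 7.1
= 282 + 5.10 + 7.10
= 294.2 mOsm/kg ≈ 294.2 mOsm/kg
Osmolar gap = measured − calculated = 345 − 294.2 = 50.8 mOsm/kg

50.8 mOsm/kg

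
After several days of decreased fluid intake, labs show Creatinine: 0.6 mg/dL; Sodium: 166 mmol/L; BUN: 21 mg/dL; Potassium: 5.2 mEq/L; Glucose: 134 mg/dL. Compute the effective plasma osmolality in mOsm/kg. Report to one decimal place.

339.4 mOsm/kg

Effective osmolality excludes urea (freely permeant across cell membranes):
2·Na + glucose/18
= 2·166 + 134/18
= 332 + 7.44
= 339.44 mOsm/kg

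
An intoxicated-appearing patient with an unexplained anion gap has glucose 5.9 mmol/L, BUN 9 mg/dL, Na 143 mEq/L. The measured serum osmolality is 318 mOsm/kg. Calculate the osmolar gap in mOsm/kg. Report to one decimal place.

22.9 mOsm/kg

Calculated osmolality = 2·Na + glucose + BUN/2.8
= 2·143 + 5.9 + 9/2.8
= 286 + 5.90 + 3.21
= 295.11 mOsm/kg ≈ 295.1 mOsm/kg
Osmolar gap = measured − calculated = 318 − 295.1 = 22.9 mOsm/kg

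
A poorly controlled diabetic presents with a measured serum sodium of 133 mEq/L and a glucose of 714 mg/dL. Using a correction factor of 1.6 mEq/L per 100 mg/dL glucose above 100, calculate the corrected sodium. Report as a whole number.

143 mEq/L

Corrected Na = measured Na + 1.6 · (glucose − 100)/100
= 133 + 1.6 · (714 − 100)/100
= 133 + 9.8
= 142.8 mEq/L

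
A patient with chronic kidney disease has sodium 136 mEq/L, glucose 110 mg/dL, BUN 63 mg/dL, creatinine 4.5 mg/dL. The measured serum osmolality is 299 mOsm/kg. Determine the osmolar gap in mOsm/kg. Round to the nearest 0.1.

Calculated osmolality = 2·Na + glucose/18 + BUN/2.8
= 2·136 + 110/18 + 63/2.8
= 272 + 6.11 + 22.50
= 300.61 mOsm/kg ≈ 300.6 mOsm/kg
Osmolar gap = measured − calculated = 299 − 300.6 = -1.6 mOsm/kg

-1.6 mOsm/kg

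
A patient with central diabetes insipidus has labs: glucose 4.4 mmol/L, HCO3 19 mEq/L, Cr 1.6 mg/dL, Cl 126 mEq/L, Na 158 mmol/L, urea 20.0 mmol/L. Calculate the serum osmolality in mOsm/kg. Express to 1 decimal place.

Calculated osmolality = 2·Na + glucose + urea
= 2·158 + 4.4 + 20
= 316 + 4.40 + 20
= 340.4 mOsm/kg

340.4 mOsm/kg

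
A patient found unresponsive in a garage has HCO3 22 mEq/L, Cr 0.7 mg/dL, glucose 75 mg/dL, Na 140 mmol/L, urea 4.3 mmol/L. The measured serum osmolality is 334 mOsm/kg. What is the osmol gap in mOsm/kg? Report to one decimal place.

Calculated osmolality = 2·Na + glucose/18 + urea
= 2·140 + 75/18 + 4.3
= 280 + 4.17 + 4.30
= 288.47 mOsm/kg ≈ 288.5 mOsm/kg
Osmolar gap = measured − calculated = 334 − 288.5 = 45.5 mOsm/kg

45.5 mOsm/kg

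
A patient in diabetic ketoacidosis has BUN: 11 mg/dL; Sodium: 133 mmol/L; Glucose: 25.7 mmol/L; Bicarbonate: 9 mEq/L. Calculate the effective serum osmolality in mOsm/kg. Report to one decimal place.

291.7 mOsm/kg

Effective osmolality excludes urea (freely permeant across cell membranes):
2·Na + glucose
= 2·133 + 25.7
= 266 + 25.7
= 291.7 mOsm/kg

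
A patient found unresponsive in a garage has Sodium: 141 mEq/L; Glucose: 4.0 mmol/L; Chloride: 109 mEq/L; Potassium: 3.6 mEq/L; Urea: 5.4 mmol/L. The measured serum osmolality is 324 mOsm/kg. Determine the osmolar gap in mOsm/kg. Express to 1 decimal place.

Calculated osmolality = 2·Na + glucose + urea
= 2·141 + 4 + 5.4
= 282 + 4 + 5.40
= 291.4 mOsm/kg ≈ 291.4 mOsm/kg
Osmolar gap = measured − calculated = 324 − 291.4 = 32.6 mOsm/kg

32.6 mOsm/kg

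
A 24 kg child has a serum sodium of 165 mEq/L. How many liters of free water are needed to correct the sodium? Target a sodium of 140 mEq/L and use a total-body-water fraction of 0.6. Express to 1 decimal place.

2.6 L

TBW = 0.6 · 24 = 14.4 L
Free water deficit = TBW · (Na/140 − 1)
= 14.4 · (165/140 − 1)
= 14.4 · 0.1786
= 2.57 L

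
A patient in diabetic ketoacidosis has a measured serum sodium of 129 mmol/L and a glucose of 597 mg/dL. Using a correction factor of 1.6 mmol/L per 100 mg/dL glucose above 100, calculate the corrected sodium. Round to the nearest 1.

137 mmol/L

Corrected Na = measured Na + 1.6 · (glucose − 100)/100
= 129 + 1.6 · (597 − 100)/100
= 129 + 8
= 137 mmol/L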